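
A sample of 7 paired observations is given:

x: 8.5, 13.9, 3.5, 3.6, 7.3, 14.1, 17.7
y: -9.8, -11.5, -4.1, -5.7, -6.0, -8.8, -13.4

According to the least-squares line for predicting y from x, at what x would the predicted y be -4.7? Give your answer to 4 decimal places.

n = 7, Σx = 68.6, Σy = -59.3, Σxy = -683.08, Σx² = 856.06
Sxx = Σx² − (Σx)²/n = 856.06 − 672.28 = 183.78
Sxy = Σxy − (Σx)(Σy)/n = -683.08 − (-581.14) = -101.94
b = Sxy/Sxx = -101.94/183.78 = -0.554685
a = ȳ − b·x̄ = -8.471429 − (-0.554685)·9.8 = -3.035516
Set a + b·x = -4.7: x = (-4.7 − (-3.035516)) / (-0.554685) = 3.000774

3.0008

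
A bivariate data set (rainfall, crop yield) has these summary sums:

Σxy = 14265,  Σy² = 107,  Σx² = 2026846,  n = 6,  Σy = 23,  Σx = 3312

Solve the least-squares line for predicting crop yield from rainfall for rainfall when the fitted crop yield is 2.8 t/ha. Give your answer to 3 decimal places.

Sxx = Σx² − (Σx)²/n = 2026846 − 1828224 = 198622
Sxy = Σxy − (Σx)(Σy)/n = 14265 − 12696 = 1569
b = Sxy/Sxx = 1569/198622 = 0.007899
a = ȳ − b·x̄ = 3.833333 − 0.007899·552 = -0.527150
Set a + b·x = 2.8: x = (2.8 − (-0.527150)) / 0.007899 = 421.188825

421.189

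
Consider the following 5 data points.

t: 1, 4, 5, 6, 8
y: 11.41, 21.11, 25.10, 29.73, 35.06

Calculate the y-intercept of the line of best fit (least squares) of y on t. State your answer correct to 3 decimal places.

n = 5, Σx = 24, Σy = 122.41, Σxy = 680.21, Σx² = 142
Sxx = Σx² − (Σx)²/n = 142 − 115.2 = 26.8
Sxy = Σxy − (Σx)(Σy)/n = 680.21 − 587.568 = 92.642
b = Sxy/Sxx = 92.642/26.8 = 3.456791
a = ȳ − b·x̄ = 24.482 − 3.456791·4.8 = 7.889403

7.889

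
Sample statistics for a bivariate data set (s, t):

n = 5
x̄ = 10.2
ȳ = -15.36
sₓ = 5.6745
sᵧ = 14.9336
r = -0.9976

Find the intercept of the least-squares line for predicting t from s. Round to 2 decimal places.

11.42

b = r · sᵧ/sₓ = -0.9976 · 14.9336/5.6745 = -2.625387
a = ȳ − b·x̄ = -15.36 − (-2.625387)·10.2 = 11.418949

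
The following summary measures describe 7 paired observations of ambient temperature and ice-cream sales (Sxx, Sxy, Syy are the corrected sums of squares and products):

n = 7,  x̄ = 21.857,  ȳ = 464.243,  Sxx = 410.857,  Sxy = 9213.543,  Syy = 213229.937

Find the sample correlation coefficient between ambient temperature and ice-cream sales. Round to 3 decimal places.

r = Sxy/√(Sxx·Syy) = 9213.543/√(87607012.226009) = 9213.543/9359.861763 = 0.984367

0.984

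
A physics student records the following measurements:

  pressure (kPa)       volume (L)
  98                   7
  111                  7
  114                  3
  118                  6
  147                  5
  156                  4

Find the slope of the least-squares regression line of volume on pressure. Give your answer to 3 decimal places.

-0.038

n = 6, Σx = 744, Σy = 32, Σxy = 3872, Σx² = 94790
Sxx = Σx² − (Σx)²/n = 94790 − 92256 = 2534
Sxy = Σxy − (Σx)(Σy)/n = 3872 − 3968 = -96
b = Sxy/Sxx = -96/2534 = -0.037885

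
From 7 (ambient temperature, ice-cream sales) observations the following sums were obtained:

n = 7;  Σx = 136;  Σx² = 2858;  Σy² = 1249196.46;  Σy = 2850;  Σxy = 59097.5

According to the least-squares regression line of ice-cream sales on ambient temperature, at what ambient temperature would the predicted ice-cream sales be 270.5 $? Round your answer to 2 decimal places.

11.52

Sxx = Σx² − (Σx)²/n = 2858 − 2642.285714 = 215.714286
Sxy = Σxy − (Σx)(Σy)/n = 59097.5 − 55371.428571 = 3726.071429
b = Sxy/Sxx = 3726.071429/215.714286 = 17.273179
a = ȳ − b·x̄ = 407.142857 − 17.273179·19.428571 = 71.549669
Set a + b·x = 270.5: x = (270.5 − 71.549669) / 17.273179 = 11.517876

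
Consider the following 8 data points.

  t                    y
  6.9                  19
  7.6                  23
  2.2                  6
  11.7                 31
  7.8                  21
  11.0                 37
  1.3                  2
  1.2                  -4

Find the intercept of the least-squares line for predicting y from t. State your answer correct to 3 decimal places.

-3.868

n = 8, Σx = 49.7, Σy = 135, Σxy = 1250.4, Σx² = 432.07
Sxx = Σx² − (Σx)²/n = 432.07 − 308.76125 = 123.30875
Sxy = Σxy − (Σx)(Σy)/n = 1250.4 − 838.6875 = 411.7125
b = Sxy/Sxx = 411.7125/123.30875 = 3.338875
a = ȳ − b·x̄ = 16.875 − 3.338875·6.2125 = -3.867761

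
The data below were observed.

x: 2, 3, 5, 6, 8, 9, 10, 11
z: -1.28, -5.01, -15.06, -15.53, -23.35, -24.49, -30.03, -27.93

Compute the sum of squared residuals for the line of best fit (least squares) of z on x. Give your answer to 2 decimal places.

n = 8, Σx = 54, Σy = -142.68, Σxy = -1200.81, Σx² = 440, Σy² = 3321.5914
Sxx = Σx² − (Σx)²/n = 440 − 364.5 = 75.5
Sxy = Σxy − (Σx)(Σy)/n = -1200.81 − (-963.09) = -237.72
Syy = Σy² − (Σy)²/n = 3321.5914 − 2544.6978 = 776.8936
b = Sxy/Sxx = -237.72/75.5 = -3.148609
SSE = Syy − b·Sxy = 776.8936 − (-3.148609)·(-237.72) = 28.406204

28.41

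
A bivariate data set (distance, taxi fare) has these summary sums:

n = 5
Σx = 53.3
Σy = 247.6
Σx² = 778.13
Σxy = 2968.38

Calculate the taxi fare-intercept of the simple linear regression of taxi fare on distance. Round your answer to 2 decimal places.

32.82

Sxx = Σx² − (Σx)²/n = 778.13 − 568.178 = 209.952
Sxy = Σxy − (Σx)(Σy)/n = 2968.38 − 2639.416 = 328.964
b = Sxy/Sxx = 328.964/209.952 = 1.566853
a = ȳ − b·x̄ = 49.52 − 1.566853·10.66 = 32.817343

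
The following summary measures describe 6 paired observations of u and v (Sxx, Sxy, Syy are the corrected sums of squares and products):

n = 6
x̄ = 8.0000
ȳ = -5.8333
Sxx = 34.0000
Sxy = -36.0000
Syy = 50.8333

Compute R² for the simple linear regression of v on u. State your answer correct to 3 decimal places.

R² = Sxy²/(Sxx·Syy) = (-36)²/(34·50.8333) = 0.749856

0.750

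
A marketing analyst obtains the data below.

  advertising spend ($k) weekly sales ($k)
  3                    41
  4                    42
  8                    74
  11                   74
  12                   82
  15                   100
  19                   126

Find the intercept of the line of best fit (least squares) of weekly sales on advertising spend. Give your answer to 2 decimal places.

n = 7, Σx = 72, Σy = 539, Σxy = 6575, Σx² = 940
Sxx = Σx² − (Σx)²/n = 940 − 740.571429 = 199.428571
Sxy = Σxy − (Σx)(Σy)/n = 6575 − 5544 = 1031
b = Sxy/Sxx = 1031/199.428571 = 5.169771
a = ȳ − b·x̄ = 77 − 5.169771·10.285714 = 23.825215

23.83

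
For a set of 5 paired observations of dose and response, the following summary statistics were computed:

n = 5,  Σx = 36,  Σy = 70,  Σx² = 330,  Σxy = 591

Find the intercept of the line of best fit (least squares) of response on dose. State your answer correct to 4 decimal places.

5.1525

Sxx = Σx² − (Σx)²/n = 330 − 259.2 = 70.8
Sxy = Σxy − (Σx)(Σy)/n = 591 − 504 = 87
b = Sxy/Sxx = 87/70.8 = 1.228814
a = ȳ − b·x̄ = 14 − 1.228814·7.2 = 5.152542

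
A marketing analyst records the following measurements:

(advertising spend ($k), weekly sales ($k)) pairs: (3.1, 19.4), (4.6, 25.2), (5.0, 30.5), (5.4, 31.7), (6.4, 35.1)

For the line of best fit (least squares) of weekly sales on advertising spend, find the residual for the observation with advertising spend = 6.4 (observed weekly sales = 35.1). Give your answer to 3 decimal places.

n = 5, Σx = 24.5, Σy = 141.9, Σxy = 724.38, Σx² = 125.89
Sxx = Σx² − (Σx)²/n = 125.89 − 120.05 = 5.84
Sxy = Σxy − (Σx)(Σy)/n = 724.38 − 695.31 = 29.07
b = Sxy/Sxx = 29.07/5.84 = 4.977740
a = ȳ − b·x̄ = 28.38 − 4.977740·4.9 = 3.989075
ŷ(6.4) = 3.989075 + 4.977740·6.4 = 35.846610
residual = y − ŷ = 35.1 − 35.846610 = -0.746610

-0.747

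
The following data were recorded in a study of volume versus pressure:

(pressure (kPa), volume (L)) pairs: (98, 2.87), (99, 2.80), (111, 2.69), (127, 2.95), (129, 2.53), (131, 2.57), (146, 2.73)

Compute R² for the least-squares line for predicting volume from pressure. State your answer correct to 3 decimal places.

n = 7, Σx = 841, Σy = 19.14, Σxy = 2293.32, Σx² = 102973, Σy² = 52.4742
Sxx = Σx² − (Σx)²/n = 102973 − 101040.142857 = 1932.857143
Sxy = Σxy − (Σx)(Σy)/n = 2293.32 − 2299.534286 = -6.214286
Syy = Σy² − (Σy)²/n = 52.4742 − 52.334229 = 0.139971
R² = Sxy²/(Sxx·Syy) = (-6.214286)²/(1932.857143·0.139971) = 0.142739

0.143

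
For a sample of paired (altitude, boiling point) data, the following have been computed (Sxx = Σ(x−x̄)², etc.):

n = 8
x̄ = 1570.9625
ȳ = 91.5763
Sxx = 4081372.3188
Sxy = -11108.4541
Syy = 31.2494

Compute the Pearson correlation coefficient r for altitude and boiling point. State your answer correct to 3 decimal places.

-0.984

r = Sxy/√(Sxx·Syy) = -11108.4541/√(127540436.139109) = -11108.4541/11293.380191 = -0.983625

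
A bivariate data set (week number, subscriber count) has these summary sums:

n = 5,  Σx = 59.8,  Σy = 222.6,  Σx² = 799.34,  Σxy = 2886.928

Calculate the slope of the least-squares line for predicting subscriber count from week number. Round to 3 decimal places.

2.670

Sxx = Σx² − (Σx)²/n = 799.34 − 715.208 = 84.132
Sxy = Σxy − (Σx)(Σy)/n = 2886.928 − 2662.296 = 224.632
b = Sxy/Sxx = 224.632/84.132 = 2.669995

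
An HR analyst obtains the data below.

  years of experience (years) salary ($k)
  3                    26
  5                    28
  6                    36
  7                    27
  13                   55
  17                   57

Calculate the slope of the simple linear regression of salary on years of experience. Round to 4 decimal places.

n = 6, Σx = 51, Σy = 229, Σxy = 2307, Σx² = 577
Sxx = Σx² − (Σx)²/n = 577 − 433.5 = 143.5
Sxy = Σxy − (Σx)(Σy)/n = 2307 − 1946.5 = 360.5
b = Sxy/Sxx = 360.5/143.5 = 2.512195

2.5122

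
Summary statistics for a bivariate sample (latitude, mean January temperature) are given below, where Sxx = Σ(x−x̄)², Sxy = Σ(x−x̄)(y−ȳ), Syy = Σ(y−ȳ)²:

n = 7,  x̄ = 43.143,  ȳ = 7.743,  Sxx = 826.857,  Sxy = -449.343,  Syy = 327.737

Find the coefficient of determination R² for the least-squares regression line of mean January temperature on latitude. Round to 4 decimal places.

0.7451

R² = Sxy²/(Sxx·Syy) = (-449.343)²/(826.857·327.737) = 0.745075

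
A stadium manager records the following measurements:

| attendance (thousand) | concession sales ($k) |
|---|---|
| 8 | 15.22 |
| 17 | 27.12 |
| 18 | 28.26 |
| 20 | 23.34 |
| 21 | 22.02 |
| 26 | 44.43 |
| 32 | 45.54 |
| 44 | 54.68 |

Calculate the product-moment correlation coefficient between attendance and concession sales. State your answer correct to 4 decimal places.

n = 8, Σx = 186, Σy = 260.61, Σxy = 7039.08, Σx² = 5154, Σy² = 9833.2253
Sxx = Σx² − (Σx)²/n = 5154 − 4324.5 = 829.5
Sxy = Σxy − (Σx)(Σy)/n = 7039.08 − 6059.1825 = 979.8975
Syy = Σy² − (Σy)²/n = 9833.2253 − 8489.696513 = 1343.528787
r = Sxy/√(Sxx·Syy) = 979.8975/√(1114457.129231) = 979.8975/1055.678516 = 0.928216

0.9282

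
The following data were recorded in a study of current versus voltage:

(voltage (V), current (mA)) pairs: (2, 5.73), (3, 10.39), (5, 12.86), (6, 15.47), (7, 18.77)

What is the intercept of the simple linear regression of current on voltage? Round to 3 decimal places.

1.859

n = 5, Σx = 23, Σy = 63.22, Σxy = 331.14, Σx² = 123
Sxx = Σx² − (Σx)²/n = 123 − 105.8 = 17.2
Sxy = Σxy − (Σx)(Σy)/n = 331.14 − 290.812 = 40.328
b = Sxy/Sxx = 40.328/17.2 = 2.344651
a = ȳ − b·x̄ = 12.644 − 2.344651·4.6 = 1.858605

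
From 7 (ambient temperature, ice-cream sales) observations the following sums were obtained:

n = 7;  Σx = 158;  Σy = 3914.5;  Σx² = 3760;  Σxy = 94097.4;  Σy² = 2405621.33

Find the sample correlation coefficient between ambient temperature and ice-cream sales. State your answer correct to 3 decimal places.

0.886

Sxx = Σx² − (Σx)²/n = 3760 − 3566.285714 = 193.714286
Sxy = Σxy − (Σx)(Σy)/n = 94097.4 − 88355.857143 = 5741.542857
Syy = Σy² − (Σy)²/n = 2405621.33 − 2189044.321429 = 216577.008571
r = Sxy/√(Sxx·Syy) = 5741.542857/√(41954060.517551) = 5741.542857/6477.195421 = 0.886424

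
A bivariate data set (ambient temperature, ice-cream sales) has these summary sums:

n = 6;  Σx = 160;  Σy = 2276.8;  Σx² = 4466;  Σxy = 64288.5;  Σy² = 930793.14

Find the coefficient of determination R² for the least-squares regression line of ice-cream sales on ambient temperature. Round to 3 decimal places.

0.959

Sxx = Σx² − (Σx)²/n = 4466 − 4266.666667 = 199.333333
Sxy = Σxy − (Σx)(Σy)/n = 64288.5 − 60714.666667 = 3573.833333
Syy = Σy² − (Σy)²/n = 930793.14 − 863969.706667 = 66823.433333
R² = Sxy²/(Sxx·Syy) = (3573.833333)²/(199.333333·66823.433333) = 0.958870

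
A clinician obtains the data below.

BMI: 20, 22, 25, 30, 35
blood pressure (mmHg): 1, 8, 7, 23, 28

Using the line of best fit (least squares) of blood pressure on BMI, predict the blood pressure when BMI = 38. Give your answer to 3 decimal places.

n = 5, Σx = 132, Σy = 67, Σxy = 2041, Σx² = 3634
Sxx = Σx² − (Σx)²/n = 3634 − 3484.8 = 149.2
Sxy = Σxy − (Σx)(Σy)/n = 2041 − 1768.8 = 272.2
b = Sxy/Sxx = 272.2/149.2 = 1.824397
a = ȳ − b·x̄ = 13.4 − 1.824397·26.4 = -34.764075
ŷ(38) = a + b·38 = -34.764075 + 1.824397·38 = 34.563003

34.563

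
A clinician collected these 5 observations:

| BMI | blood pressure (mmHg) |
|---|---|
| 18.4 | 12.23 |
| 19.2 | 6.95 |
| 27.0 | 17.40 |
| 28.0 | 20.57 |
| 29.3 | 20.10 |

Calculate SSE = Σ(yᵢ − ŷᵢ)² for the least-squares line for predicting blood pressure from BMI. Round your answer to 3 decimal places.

n = 5, Σx = 121.9, Σy = 77.25, Σxy = 1993.162, Σx² = 3078.69, Σy² = 1327.7703
Sxx = Σx² − (Σx)²/n = 3078.69 − 2971.922 = 106.768
Sxy = Σxy − (Σx)(Σy)/n = 1993.162 − 1883.355 = 109.807
Syy = Σy² − (Σy)²/n = 1327.7703 − 1193.5125 = 134.2578
b = Sxy/Sxx = 109.807/106.768 = 1.028464
SSE = Syy − b·Sxy = 134.2578 − 1.028464·109.807 = 21.325299

21.325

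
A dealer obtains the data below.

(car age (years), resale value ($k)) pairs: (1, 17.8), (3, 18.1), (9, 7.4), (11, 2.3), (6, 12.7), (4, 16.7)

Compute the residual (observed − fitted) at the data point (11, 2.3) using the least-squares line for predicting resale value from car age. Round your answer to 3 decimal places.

n = 6, Σx = 34, Σy = 75, Σxy = 307, Σx² = 264
Sxx = Σx² − (Σx)²/n = 264 − 192.666667 = 71.333333
Sxy = Σxy − (Σx)(Σy)/n = 307 − 425 = -118
b = Sxy/Sxx = -118/71.333333 = -1.654206
a = ȳ − b·x̄ = 12.5 − (-1.654206)·5.666667 = 21.873832
ŷ(11) = 21.873832 + (-1.654206)·11 = 3.677570
residual = y − ŷ = 2.3 − 3.677570 = -1.377570

-1.378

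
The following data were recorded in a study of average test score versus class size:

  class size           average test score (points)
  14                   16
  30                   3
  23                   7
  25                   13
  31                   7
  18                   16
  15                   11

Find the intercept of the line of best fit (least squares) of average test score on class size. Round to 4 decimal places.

n = 7, Σx = 156, Σy = 73, Σxy = 1470, Σx² = 3760
Sxx = Σx² − (Σx)²/n = 3760 − 3476.571429 = 283.428571
Sxy = Σxy − (Σx)(Σy)/n = 1470 − 1626.857143 = -156.857143
b = Sxy/Sxx = -156.857143/283.428571 = -0.553427
a = ȳ − b·x̄ = 10.428571 − (-0.553427)·22.285714 = 22.762097

22.7621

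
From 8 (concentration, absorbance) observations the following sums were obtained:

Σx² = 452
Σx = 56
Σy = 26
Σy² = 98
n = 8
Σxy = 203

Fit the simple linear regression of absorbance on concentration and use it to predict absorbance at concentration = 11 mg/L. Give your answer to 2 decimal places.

Sxx = Σx² − (Σx)²/n = 452 − 392 = 60
Sxy = Σxy − (Σx)(Σy)/n = 203 − 182 = 21
b = Sxy/Sxx = 21/60 = 0.35
a = ȳ − b·x̄ = 3.25 − 0.35·7 = 0.8
ŷ(11) = a + b·11 = 0.8 + 0.35·11 = 4.65

4.65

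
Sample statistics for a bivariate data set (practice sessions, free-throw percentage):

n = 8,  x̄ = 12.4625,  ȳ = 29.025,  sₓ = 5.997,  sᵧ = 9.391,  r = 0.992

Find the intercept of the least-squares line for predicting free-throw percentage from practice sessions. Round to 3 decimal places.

9.665

b = r · sᵧ/sₓ = 0.992 · 9.391/5.997 = 1.553422
a = ȳ − b·x̄ = 29.025 − 1.553422·12.4625 = 9.665478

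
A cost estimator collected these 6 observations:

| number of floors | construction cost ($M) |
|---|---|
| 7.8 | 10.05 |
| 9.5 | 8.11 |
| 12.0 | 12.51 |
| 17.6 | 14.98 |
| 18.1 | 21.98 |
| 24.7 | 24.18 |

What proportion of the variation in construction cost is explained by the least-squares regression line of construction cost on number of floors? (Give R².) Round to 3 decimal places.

0.866

n = 6, Σx = 89.7, Σy = 91.81, Σxy = 1564.287, Σx² = 1542.55, Σy² = 1615.4679
Sxx = Σx² − (Σx)²/n = 1542.55 − 1341.015 = 201.535
Sxy = Σxy − (Σx)(Σy)/n = 1564.287 − 1372.5595 = 191.7275
Syy = Σy² − (Σy)²/n = 1615.4679 − 1404.846017 = 210.621883
R² = Sxy²/(Sxx·Syy) = (191.7275)²/(201.535·210.621883) = 0.865994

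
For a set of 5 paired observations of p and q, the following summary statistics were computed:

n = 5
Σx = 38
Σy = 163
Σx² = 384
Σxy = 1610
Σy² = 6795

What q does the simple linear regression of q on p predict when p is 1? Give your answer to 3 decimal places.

Sxx = Σx² − (Σx)²/n = 384 − 288.8 = 95.2
Sxy = Σxy − (Σx)(Σy)/n = 1610 − 1238.8 = 371.2
b = Sxy/Sxx = 371.2/95.2 = 3.899160
a = ȳ − b·x̄ = 32.6 − 3.899160·7.6 = 2.966387
ŷ(1) = a + b·1 = 2.966387 + 3.899160·1 = 6.865546

6.866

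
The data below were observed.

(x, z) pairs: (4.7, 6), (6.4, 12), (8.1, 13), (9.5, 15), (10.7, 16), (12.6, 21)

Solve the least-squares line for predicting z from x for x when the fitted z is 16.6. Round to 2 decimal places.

n = 6, Σx = 52, Σy = 83, Σxy = 788.6, Σx² = 492.16
Sxx = Σx² − (Σx)²/n = 492.16 − 450.666667 = 41.493333
Sxy = Σxy − (Σx)(Σy)/n = 788.6 − 719.333333 = 69.266667
b = Sxy/Sxx = 69.266667/41.493333 = 1.669344
a = ȳ − b·x̄ = 13.833333 − 1.669344·8.666667 = -0.634319
Set a + b·x = 16.6: x = (16.6 − (-0.634319)) / 1.669344 = 10.324004

10.32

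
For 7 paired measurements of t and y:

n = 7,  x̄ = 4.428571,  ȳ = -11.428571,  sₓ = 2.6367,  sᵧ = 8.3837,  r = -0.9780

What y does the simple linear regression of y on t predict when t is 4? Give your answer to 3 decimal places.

-10.096

b = r · sᵧ/sₓ = -0.978 · 8.3837/2.6367 = -3.109667
a = ȳ − b·x̄ = -11.428571 − (-3.109667)·4.428571 = 2.342809
ŷ(4) = a + b·4 = 2.342809 + (-3.109667)·4 = -10.095858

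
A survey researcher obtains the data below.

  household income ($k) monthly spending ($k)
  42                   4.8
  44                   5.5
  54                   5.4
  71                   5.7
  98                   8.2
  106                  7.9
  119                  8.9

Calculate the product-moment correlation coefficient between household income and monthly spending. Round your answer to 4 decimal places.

n = 7, Σx = 534, Σy = 46.4, Σxy = 3840, Σx² = 46658, Σy² = 323.8
Sxx = Σx² − (Σx)²/n = 46658 − 40736.571429 = 5921.428571
Sxy = Σxy − (Σx)(Σy)/n = 3840 − 3539.657143 = 300.342857
Syy = Σy² − (Σy)²/n = 323.8 − 307.565714 = 16.234286
r = Sxy/√(Sxx·Syy) = 300.342857/√(96130.163265) = 300.342857/310.048647 = 0.968696

0.9687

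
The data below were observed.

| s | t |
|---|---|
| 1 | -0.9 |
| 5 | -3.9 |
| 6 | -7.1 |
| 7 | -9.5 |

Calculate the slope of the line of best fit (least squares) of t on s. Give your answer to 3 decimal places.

-1.342

n = 4, Σx = 19, Σy = -21.4, Σxy = -129.5, Σx² = 111
Sxx = Σx² − (Σx)²/n = 111 − 90.25 = 20.75
Sxy = Σxy − (Σx)(Σy)/n = -129.5 − (-101.65) = -27.85
b = Sxy/Sxx = -27.85/20.75 = -1.342169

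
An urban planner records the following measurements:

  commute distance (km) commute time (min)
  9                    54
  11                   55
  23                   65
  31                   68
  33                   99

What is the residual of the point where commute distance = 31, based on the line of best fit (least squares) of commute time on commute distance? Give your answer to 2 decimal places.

-13.17

n = 5, Σx = 107, Σy = 341, Σxy = 7961, Σx² = 2781
Sxx = Σx² − (Σx)²/n = 2781 − 2289.8 = 491.2
Sxy = Σxy − (Σx)(Σy)/n = 7961 − 7297.4 = 663.6
b = Sxy/Sxx = 663.6/491.2 = 1.350977
a = ȳ − b·x̄ = 68.2 − 1.350977·21.4 = 39.289088
ŷ(31) = 39.289088 + 1.350977·31 = 81.169381
residual = y − ŷ = 68 − 81.169381 = -13.169381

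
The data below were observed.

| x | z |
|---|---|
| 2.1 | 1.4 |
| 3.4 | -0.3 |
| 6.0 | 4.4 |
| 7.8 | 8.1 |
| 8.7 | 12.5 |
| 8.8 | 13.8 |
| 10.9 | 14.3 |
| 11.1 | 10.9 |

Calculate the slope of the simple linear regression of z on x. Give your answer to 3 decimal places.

1.584

n = 8, Σx = 58.8, Σy = 65.1, Σxy = 598.55, Σx² = 507.96
Sxx = Σx² − (Σx)²/n = 507.96 − 432.18 = 75.78
Sxy = Σxy − (Σx)(Σy)/n = 598.55 − 478.485 = 120.065
b = Sxy/Sxx = 120.065/75.78 = 1.584389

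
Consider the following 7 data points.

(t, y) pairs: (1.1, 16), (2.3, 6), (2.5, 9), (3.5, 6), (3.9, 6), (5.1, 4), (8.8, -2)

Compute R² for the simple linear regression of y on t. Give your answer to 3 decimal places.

n = 7, Σx = 27.2, Σy = 45, Σxy = 101.1, Σx² = 143.66, Σy² = 465
Sxx = Σx² − (Σx)²/n = 143.66 − 105.691429 = 37.968571
Sxy = Σxy − (Σx)(Σy)/n = 101.1 − 174.857143 = -73.757143
Syy = Σy² − (Σy)²/n = 465 − 289.285714 = 175.714286
R² = Sxy²/(Sxx·Syy) = (-73.757143)²/(37.968571·175.714286) = 0.815412

0.815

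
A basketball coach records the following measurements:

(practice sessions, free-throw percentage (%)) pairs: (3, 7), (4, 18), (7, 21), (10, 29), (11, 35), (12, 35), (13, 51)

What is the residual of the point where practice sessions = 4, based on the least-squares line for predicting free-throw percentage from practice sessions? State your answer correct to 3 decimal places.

5.512

n = 7, Σx = 60, Σy = 196, Σxy = 1998, Σx² = 608
Sxx = Σx² − (Σx)²/n = 608 − 514.285714 = 93.714286
Sxy = Σxy − (Σx)(Σy)/n = 1998 − 1680 = 318
b = Sxy/Sxx = 318/93.714286 = 3.393293
a = ȳ − b·x̄ = 28 − 3.393293·8.571429 = -1.085366
ŷ(4) = -1.085366 + 3.393293·4 = 12.487805
residual = y − ŷ = 18 − 12.487805 = 5.512195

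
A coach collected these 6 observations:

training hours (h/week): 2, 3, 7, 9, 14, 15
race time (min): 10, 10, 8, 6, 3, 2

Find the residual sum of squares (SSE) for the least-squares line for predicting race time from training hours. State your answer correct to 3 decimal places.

0.796

n = 6, Σx = 50, Σy = 39, Σxy = 232, Σx² = 564, Σy² = 313
Sxx = Σx² − (Σx)²/n = 564 − 416.666667 = 147.333333
Sxy = Σxy − (Σx)(Σy)/n = 232 − 325 = -93
Syy = Σy² − (Σy)²/n = 313 − 253.5 = 59.5
b = Sxy/Sxx = -93/147.333333 = -0.631222
SSE = Syy − b·Sxy = 59.5 − (-0.631222)·(-93) = 0.796380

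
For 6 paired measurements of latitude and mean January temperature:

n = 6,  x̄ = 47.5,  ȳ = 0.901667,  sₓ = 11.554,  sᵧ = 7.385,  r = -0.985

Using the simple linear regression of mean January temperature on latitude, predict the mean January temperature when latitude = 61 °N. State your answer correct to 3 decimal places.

-7.598

b = r · sᵧ/sₓ = -0.985 · 7.385/11.554 = -0.629585
a = ȳ − b·x̄ = 0.901667 − (-0.629585)·47.5 = 30.806954
ŷ(61) = a + b·61 = 30.806954 + (-0.629585)·61 = -7.597730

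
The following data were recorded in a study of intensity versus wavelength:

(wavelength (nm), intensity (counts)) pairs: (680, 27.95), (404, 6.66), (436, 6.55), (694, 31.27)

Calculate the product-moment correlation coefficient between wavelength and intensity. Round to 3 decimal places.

0.994

n = 4, Σx = 2214, Σy = 72.43, Σxy = 46253.82, Σx² = 1297348, Σy² = 1846.2735
Sxx = Σx² − (Σx)²/n = 1297348 − 1225449 = 71899
Sxy = Σxy − (Σx)(Σy)/n = 46253.82 − 40090.005 = 6163.815
Syy = Σy² − (Σy)²/n = 1846.2735 − 1311.526225 = 534.747275
r = Sxy/√(Sxx·Syy) = 6163.815/√(38447794.325225) = 6163.815/6200.628543 = 0.994063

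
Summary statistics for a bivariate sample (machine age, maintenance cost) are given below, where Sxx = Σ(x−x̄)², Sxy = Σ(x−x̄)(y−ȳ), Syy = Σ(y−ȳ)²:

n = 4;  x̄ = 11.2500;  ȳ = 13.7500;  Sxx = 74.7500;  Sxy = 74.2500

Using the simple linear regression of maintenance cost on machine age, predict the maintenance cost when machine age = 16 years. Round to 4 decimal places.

b = Sxy/Sxx = 74.25/74.75 = 0.993311
a = ȳ − b·x̄ = 13.75 − 0.993311·11.25 = 2.575251
ŷ(16) = a + b·16 = 2.575251 + 0.993311·16 = 18.468227

18.4682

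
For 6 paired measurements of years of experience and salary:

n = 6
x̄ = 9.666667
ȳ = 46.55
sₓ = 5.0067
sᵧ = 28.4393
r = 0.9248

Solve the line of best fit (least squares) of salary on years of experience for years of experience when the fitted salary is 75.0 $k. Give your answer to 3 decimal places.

15.083

b = r · sᵧ/sₓ = 0.9248 · 28.4393/5.0067 = 5.253094
a = ȳ − b·x̄ = 46.55 − 5.253094·9.666667 = -4.229908
Set a + b·x = 75.0: x = (75.0 − (-4.229908)) / 5.253094 = 15.082523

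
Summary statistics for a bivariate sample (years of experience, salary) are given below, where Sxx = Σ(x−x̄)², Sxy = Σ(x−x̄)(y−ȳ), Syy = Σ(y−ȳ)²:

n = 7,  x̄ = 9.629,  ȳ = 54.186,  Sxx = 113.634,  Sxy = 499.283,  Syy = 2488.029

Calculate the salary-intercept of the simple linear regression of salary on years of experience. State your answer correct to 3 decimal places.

b = Sxy/Sxx = 499.283/113.634 = 4.393782
a = ȳ − b·x̄ = 54.186 − 4.393782·9.629 = 11.878275

11.878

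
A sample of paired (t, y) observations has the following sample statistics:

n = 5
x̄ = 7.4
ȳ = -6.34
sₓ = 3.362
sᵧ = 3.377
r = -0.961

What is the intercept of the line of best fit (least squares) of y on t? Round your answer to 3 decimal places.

b = r · sᵧ/sₓ = -0.961 · 3.377/3.362 = -0.965288
a = ȳ − b·x̄ = -6.34 − (-0.965288)·7.4 = 0.803128

0.803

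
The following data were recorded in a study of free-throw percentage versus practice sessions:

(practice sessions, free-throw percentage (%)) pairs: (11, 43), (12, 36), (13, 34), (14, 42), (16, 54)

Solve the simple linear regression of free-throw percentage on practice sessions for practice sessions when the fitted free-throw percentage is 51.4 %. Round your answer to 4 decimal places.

16.7343

n = 5, Σx = 66, Σy = 209, Σxy = 2799, Σx² = 886
Sxx = Σx² − (Σx)²/n = 886 − 871.2 = 14.8
Sxy = Σxy − (Σx)(Σy)/n = 2799 − 2758.8 = 40.2
b = Sxy/Sxx = 40.2/14.8 = 2.716216
a = ȳ − b·x̄ = 41.8 − 2.716216·13.2 = 5.945946
Set a + b·x = 51.4: x = (51.4 − 5.945946) / 2.716216 = 16.734328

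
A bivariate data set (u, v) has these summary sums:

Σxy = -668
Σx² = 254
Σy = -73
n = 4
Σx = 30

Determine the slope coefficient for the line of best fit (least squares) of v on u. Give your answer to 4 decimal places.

-4.1552

Sxx = Σx² − (Σx)²/n = 254 − 225 = 29
Sxy = Σxy − (Σx)(Σy)/n = -668 − (-547.5) = -120.5
b = Sxy/Sxx = -120.5/29 = -4.155172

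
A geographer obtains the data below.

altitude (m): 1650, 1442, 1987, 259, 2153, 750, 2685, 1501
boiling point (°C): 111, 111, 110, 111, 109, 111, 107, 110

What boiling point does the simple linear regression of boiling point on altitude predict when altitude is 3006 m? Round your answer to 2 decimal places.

107.87

n = 8, Σx = 12427, Σy = 880, Σxy = 1360863, Σx² = 23477249
Sxx = Σx² − (Σx)²/n = 23477249 − 19303791.125 = 4173457.875
Sxy = Σxy − (Σx)(Σy)/n = 1360863 − 1366970 = -6107
b = Sxy/Sxx = -6107/4173457.875 = -0.001463
a = ȳ − b·x̄ = 110 − (-0.001463)·1553.375 = 112.273046
ŷ(3006) = a + b·3006 = 112.273046 + (-0.001463)·3006 = 107.874381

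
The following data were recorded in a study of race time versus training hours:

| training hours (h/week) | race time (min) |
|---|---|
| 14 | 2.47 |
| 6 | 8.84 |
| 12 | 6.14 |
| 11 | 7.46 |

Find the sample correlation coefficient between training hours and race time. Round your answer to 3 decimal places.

-0.874

n = 4, Σx = 43, Σy = 24.91, Σxy = 243.36, Σx² = 497, Σy² = 177.5977
Sxx = Σx² − (Σx)²/n = 497 − 462.25 = 34.75
Sxy = Σxy − (Σx)(Σy)/n = 243.36 − 267.7825 = -24.4225
Syy = Σy² − (Σy)²/n = 177.5977 − 155.127025 = 22.470675
r = Sxy/√(Sxx·Syy) = -24.4225/√(780.855956) = -24.4225/27.943800 = -0.873986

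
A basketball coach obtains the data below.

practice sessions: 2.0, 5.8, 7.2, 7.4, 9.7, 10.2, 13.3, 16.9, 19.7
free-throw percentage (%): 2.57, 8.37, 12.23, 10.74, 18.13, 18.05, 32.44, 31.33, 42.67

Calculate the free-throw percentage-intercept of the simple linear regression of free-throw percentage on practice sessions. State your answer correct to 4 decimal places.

n = 9, Σx = 92.2, Σy = 176.53, Σxy = 2382.717, Σx² = 1192.96
Sxx = Σx² − (Σx)²/n = 1192.96 − 944.537778 = 248.422222
Sxy = Σxy − (Σx)(Σy)/n = 2382.717 − 1808.451778 = 574.265222
b = Sxy/Sxx = 574.265222/248.422222 = 2.311650
a = ȳ − b·x̄ = 19.614444 − 2.311650·10.244444 = -4.067125

-4.0671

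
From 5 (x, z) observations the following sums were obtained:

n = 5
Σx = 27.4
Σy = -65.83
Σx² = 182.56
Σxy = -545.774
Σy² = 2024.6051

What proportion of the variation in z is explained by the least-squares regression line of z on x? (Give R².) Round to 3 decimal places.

Sxx = Σx² − (Σx)²/n = 182.56 − 150.152 = 32.408
Sxy = Σxy − (Σx)(Σy)/n = -545.774 − (-360.7484) = -185.0256
Syy = Σy² − (Σy)²/n = 2024.6051 − 866.71778 = 1157.88732
R² = Sxy²/(Sxx·Syy) = (-185.0256)²/(32.408·1157.88732) = 0.912316

0.912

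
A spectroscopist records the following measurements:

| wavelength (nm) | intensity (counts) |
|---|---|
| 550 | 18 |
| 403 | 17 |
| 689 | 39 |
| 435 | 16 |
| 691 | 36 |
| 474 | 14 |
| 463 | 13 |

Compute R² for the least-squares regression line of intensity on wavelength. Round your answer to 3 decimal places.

0.853

n = 7, Σx = 3705, Σy = 153, Σxy = 88113, Σx² = 2045381, Σy² = 4051
Sxx = Σx² − (Σx)²/n = 2045381 − 1961003.571429 = 84377.428571
Sxy = Σxy − (Σx)(Σy)/n = 88113 − 80980.714286 = 7132.285714
Syy = Σy² − (Σy)²/n = 4051 − 3344.142857 = 706.857143
R² = Sxy²/(Sxx·Syy) = (7132.285714)²/(84377.428571·706.857143) = 0.852903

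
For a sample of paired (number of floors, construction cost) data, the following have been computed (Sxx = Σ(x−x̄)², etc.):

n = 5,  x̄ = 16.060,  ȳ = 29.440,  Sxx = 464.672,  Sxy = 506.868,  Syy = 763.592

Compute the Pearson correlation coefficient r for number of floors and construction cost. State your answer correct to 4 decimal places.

0.8509

r = Sxy/√(Sxx·Syy) = 506.868/√(354819.821824) = 506.868/595.667543 = 0.850924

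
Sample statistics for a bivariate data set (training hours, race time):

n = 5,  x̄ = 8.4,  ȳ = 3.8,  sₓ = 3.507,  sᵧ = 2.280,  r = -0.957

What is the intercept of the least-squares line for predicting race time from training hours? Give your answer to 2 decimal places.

9.03

b = r · sᵧ/sₓ = -0.957 · 2.28/3.507 = -0.622173
a = ȳ − b·x̄ = 3.8 − (-0.622173)·8.4 = 9.026251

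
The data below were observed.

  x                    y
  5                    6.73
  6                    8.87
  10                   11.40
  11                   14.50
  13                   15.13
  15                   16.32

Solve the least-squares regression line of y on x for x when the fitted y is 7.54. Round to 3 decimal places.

n = 6, Σx = 60, Σy = 72.95, Σxy = 801.86, Σx² = 676
Sxx = Σx² − (Σx)²/n = 676 − 600 = 76
Sxy = Σxy − (Σx)(Σy)/n = 801.86 − 729.5 = 72.36
b = Sxy/Sxx = 72.36/76 = 0.952105
a = ȳ − b·x̄ = 12.158333 − 0.952105·10 = 2.637281
Set a + b·x = 7.54: x = (7.54 − 2.637281) / 0.952105 = 5.149346

5.149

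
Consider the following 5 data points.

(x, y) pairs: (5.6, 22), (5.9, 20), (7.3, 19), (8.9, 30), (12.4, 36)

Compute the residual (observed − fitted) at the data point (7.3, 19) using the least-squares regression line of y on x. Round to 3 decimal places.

-4.654

n = 5, Σx = 40.1, Σy = 127, Σxy = 1093.3, Σx² = 352.43
Sxx = Σx² − (Σx)²/n = 352.43 − 321.602 = 30.828
Sxy = Σxy − (Σx)(Σy)/n = 1093.3 − 1018.54 = 74.76
b = Sxy/Sxx = 74.76/30.828 = 2.425068
a = ȳ − b·x̄ = 25.4 − 2.425068·8.02 = 5.950954
ŷ(7.3) = 5.950954 + 2.425068·7.3 = 23.653951
residual = y − ŷ = 19 − 23.653951 = -4.653951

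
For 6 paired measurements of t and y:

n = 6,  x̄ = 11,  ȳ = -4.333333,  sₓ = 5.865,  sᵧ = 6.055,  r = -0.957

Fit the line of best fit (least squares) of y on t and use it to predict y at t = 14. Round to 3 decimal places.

b = r · sᵧ/sₓ = -0.957 · 6.055/5.865 = -0.988003
a = ȳ − b·x̄ = -4.333333 − (-0.988003)·11 = 6.534695
ŷ(14) = a + b·14 = 6.534695 + (-0.988003)·14 = -7.297341

-7.297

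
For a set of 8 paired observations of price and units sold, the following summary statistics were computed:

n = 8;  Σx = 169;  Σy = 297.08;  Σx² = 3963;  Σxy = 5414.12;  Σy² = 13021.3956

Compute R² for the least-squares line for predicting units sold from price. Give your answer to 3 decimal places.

Sxx = Σx² − (Σx)²/n = 3963 − 3570.125 = 392.875
Sxy = Σxy − (Σx)(Σy)/n = 5414.12 − 6275.815 = -861.695
Syy = Σy² − (Σy)²/n = 13021.3956 − 11032.0658 = 1989.3298
R² = Sxy²/(Sxx·Syy) = (-861.695)²/(392.875·1989.3298) = 0.950049

0.950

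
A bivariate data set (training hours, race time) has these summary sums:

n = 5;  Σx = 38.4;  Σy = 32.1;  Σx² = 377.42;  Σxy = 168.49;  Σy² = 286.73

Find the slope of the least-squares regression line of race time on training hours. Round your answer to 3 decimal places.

Sxx = Σx² − (Σx)²/n = 377.42 − 294.912 = 82.508
Sxy = Σxy − (Σx)(Σy)/n = 168.49 − 246.528 = -78.038
b = Sxy/Sxx = -78.038/82.508 = -0.945823

-0.946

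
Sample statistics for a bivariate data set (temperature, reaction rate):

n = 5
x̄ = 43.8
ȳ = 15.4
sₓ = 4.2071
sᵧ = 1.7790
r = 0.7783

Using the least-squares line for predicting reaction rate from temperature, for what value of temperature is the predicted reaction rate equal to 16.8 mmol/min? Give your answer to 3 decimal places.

48.054

b = r · sᵧ/sₓ = 0.7783 · 1.779/4.2071 = 0.329109
a = ȳ − b·x̄ = 15.4 − 0.329109·43.8 = 0.985013
Set a + b·x = 16.8: x = (16.8 − 0.985013) / 0.329109 = 48.053906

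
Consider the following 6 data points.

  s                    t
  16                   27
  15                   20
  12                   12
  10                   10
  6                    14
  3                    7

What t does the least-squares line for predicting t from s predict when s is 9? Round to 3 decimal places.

n = 6, Σx = 62, Σy = 90, Σxy = 1081, Σx² = 770
Sxx = Σx² − (Σx)²/n = 770 − 640.666667 = 129.333333
Sxy = Σxy − (Σx)(Σy)/n = 1081 − 930 = 151
b = Sxy/Sxx = 151/129.333333 = 1.167526
a = ȳ − b·x̄ = 15 − 1.167526·10.333333 = 2.935567
ŷ(9) = a + b·9 = 2.935567 + 1.167526·9 = 13.443299

13.443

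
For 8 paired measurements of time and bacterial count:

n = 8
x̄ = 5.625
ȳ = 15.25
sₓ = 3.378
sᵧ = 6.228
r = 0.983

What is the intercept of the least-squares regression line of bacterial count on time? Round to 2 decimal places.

5.06

b = r · sᵧ/sₓ = 0.983 · 6.228/3.378 = 1.812352
a = ȳ − b·x̄ = 15.25 − 1.812352·5.625 = 5.055522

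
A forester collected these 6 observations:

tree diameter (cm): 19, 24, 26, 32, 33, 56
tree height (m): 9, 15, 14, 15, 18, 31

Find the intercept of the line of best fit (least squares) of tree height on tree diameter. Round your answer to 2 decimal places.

n = 6, Σx = 190, Σy = 102, Σxy = 3705, Σx² = 6862
Sxx = Σx² − (Σx)²/n = 6862 − 6016.666667 = 845.333333
Sxy = Σxy − (Σx)(Σy)/n = 3705 − 3230 = 475
b = Sxy/Sxx = 475/845.333333 = 0.561909
a = ȳ − b·x̄ = 17 − 0.561909·31.666667 = -0.793770

-0.79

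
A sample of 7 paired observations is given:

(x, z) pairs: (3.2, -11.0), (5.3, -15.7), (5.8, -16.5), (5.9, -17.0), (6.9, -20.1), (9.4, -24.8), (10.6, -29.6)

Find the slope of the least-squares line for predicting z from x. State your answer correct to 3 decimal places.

-2.452

n = 7, Σx = 47.1, Σy = -134.7, Σxy = -999.98, Σx² = 355.11
Sxx = Σx² − (Σx)²/n = 355.11 − 316.915714 = 38.194286
Sxy = Σxy − (Σx)(Σy)/n = -999.98 − (-906.338571) = -93.641429
b = Sxy/Sxx = -93.641429/38.194286 = -2.451713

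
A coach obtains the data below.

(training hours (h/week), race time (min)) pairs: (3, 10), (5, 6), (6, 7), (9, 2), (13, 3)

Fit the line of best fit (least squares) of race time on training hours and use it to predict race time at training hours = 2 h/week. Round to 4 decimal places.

9.2434

n = 5, Σx = 36, Σy = 28, Σxy = 159, Σx² = 320
Sxx = Σx² − (Σx)²/n = 320 − 259.2 = 60.8
Sxy = Σxy − (Σx)(Σy)/n = 159 − 201.6 = -42.6
b = Sxy/Sxx = -42.6/60.8 = -0.700658
a = ȳ − b·x̄ = 5.6 − (-0.700658)·7.2 = 10.644737
ŷ(2) = a + b·2 = 10.644737 + (-0.700658)·2 = 9.243421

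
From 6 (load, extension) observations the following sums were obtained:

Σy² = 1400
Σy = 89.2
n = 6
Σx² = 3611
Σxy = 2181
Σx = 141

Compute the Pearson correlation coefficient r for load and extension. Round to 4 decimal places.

0.5719

Sxx = Σx² − (Σx)²/n = 3611 − 3313.5 = 297.5
Sxy = Σxy − (Σx)(Σy)/n = 2181 − 2096.2 = 84.8
Syy = Σy² − (Σy)²/n = 1400 − 1326.106667 = 73.893333
r = Sxy/√(Sxx·Syy) = 84.8/√(21983.266667) = 84.8/148.267551 = 0.571939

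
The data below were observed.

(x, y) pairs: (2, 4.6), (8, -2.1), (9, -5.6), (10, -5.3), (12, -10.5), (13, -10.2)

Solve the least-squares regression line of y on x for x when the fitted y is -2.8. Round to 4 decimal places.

n = 6, Σx = 54, Σy = -29.1, Σxy = -369.6, Σx² = 562
Sxx = Σx² − (Σx)²/n = 562 − 486 = 76
Sxy = Σxy − (Σx)(Σy)/n = -369.6 − (-261.9) = -107.7
b = Sxy/Sxx = -107.7/76 = -1.417105
a = ȳ − b·x̄ = -4.85 − (-1.417105)·9 = 7.903947
Set a + b·x = -2.8: x = (-2.8 − 7.903947) / (-1.417105) = 7.553389

7.5534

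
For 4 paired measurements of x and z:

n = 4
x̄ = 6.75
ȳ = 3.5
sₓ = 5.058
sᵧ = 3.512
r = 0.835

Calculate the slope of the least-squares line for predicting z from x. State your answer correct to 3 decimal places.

0.580

b = r · sᵧ/sₓ = 0.835 · 3.512/5.058 = 0.579779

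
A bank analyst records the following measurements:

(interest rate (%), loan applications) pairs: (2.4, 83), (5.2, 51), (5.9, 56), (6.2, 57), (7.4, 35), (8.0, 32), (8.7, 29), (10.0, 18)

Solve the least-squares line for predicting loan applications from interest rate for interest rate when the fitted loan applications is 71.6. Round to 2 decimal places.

n = 8, Σx = 53.8, Σy = 361, Σxy = 2095.5, Σx² = 400.5
Sxx = Σx² − (Σx)²/n = 400.5 − 361.805 = 38.695
Sxy = Σxy − (Σx)(Σy)/n = 2095.5 − 2427.725 = -332.225
b = Sxy/Sxx = -332.225/38.695 = -8.585735
a = ȳ − b·x̄ = 45.125 − (-8.585735)·6.725 = 102.864065
Set a + b·x = 71.6: x = (71.6 − 102.864065) / (-8.585735) = 3.641397

3.64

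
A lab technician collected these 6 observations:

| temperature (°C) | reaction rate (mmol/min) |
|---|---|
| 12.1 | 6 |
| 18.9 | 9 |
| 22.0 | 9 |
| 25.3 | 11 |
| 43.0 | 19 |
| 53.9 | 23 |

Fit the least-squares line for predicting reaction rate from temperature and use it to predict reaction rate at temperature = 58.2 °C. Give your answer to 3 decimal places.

24.911

n = 6, Σx = 175.2, Σy = 77, Σxy = 2775.7, Σx² = 6381.92
Sxx = Σx² − (Σx)²/n = 6381.92 − 5115.84 = 1266.08
Sxy = Σxy − (Σx)(Σy)/n = 2775.7 − 2248.4 = 527.3
b = Sxy/Sxx = 527.3/1266.08 = 0.416482
a = ȳ − b·x̄ = 12.833333 − 0.416482·29.2 = 0.672048
ŷ(58.2) = a + b·58.2 = 0.672048 + 0.416482·58.2 = 24.911322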